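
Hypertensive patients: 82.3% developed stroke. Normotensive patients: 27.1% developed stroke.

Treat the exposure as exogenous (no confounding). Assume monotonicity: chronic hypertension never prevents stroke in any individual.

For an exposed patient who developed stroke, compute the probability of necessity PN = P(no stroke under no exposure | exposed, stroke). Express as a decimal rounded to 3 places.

p₁ = 0.823, p₀ = 0.271.
Under exogeneity and monotonicity, PN = (p₁ − p₀) / p₁.
PN = (0.823 − 0.271) / 0.823 = 0.552 / 0.823 ≈ 0.6707

PN ≈ 0.671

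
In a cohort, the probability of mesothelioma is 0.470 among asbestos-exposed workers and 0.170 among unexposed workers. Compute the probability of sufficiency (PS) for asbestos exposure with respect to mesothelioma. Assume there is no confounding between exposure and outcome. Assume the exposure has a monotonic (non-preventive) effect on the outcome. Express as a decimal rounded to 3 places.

PS ≈ 0.361

Let p₁ = 0.47, p₀ = 0.17.
Under exogeneity and monotonicity, PS = (p₁ − p₀) / (1 − p₀).
PS = (0.47 − 0.17) / (1 − 0.17) = 0.3 / 0.83 ≈ 0.3614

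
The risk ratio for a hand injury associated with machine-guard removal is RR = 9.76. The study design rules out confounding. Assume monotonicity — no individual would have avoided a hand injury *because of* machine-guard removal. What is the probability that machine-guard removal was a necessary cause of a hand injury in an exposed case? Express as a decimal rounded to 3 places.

PN ≈ 0.898

Under exogeneity and monotonicity, PN = (RR − 1) / RR = 1 − 1/RR.
PN = (9.76 − 1) / 9.76 = 8.76 / 9.76 ≈ 0.8975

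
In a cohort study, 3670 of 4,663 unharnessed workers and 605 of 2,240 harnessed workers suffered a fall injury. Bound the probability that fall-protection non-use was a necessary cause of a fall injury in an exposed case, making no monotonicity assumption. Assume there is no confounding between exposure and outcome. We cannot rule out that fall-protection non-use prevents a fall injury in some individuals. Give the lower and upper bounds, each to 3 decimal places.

0.657 ≤ PN ≤ 0.927

p₁ = P(outcome | exposed) = 3670/4663 = 0.78705
p₀ = P(outcome | unexposed) = 605/2240 = 0.27009
Under exogeneity alone the bounds on PN are max{0,(p₁−p₀)/p₁} ≤ PN ≤ min{1,(1−p₀)/p₁}.
  lower = (p₁ − p₀)/p₁ = 0.51696 / 0.78705 ≈ 0.6568
  upper = min{1, (1 − p₀)/p₁} = 0.72991 / 0.78705 ≈ 0.9274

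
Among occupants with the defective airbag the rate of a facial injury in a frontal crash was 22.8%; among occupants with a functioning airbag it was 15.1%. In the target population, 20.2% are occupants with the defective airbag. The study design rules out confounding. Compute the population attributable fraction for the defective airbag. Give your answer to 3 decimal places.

p₁ = 0.228, p₀ = 0.151.
Overall risk P(Y=1) = π·p₁ + (1−π)·p₀ = 0.202×0.228 + 0.798×0.151 = 0.16655.
Under exogeneity, PAF = [P(Y=1) − p₀] / P(Y=1).
PAF = (0.16655 − 0.151) / 0.16655 ≈ 0.0934

PAF ≈ 0.093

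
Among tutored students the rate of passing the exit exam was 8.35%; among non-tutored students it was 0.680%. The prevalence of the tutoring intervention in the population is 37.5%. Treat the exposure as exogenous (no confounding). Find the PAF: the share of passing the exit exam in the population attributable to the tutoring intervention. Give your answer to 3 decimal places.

PAF ≈ 0.809

p₁ = 0.0835, p₀ = 0.0068.
Overall risk P(Y=1) = π·p₁ + (1−π)·p₀ = 0.375×0.0835 + 0.625×0.0068 = 0.035562.
Under exogeneity, PAF = [P(Y=1) − p₀] / P(Y=1).
PAF = (0.035562 − 0.0068) / 0.035562 ≈ 0.8088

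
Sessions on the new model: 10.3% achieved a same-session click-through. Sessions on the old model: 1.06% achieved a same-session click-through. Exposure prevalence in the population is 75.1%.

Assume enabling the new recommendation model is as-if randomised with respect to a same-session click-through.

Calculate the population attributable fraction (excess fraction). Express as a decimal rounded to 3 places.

PAF ≈ 0.867

p₁ = 0.103, p₀ = 0.0106.
Overall risk P(Y=1) = π·p₁ + (1−π)·p₀ = 0.751×0.103 + 0.249×0.0106 = 0.079992.
Under exogeneity, PAF = [P(Y=1) − p₀] / P(Y=1).
PAF = (0.079992 − 0.0106) / 0.079992 ≈ 0.8675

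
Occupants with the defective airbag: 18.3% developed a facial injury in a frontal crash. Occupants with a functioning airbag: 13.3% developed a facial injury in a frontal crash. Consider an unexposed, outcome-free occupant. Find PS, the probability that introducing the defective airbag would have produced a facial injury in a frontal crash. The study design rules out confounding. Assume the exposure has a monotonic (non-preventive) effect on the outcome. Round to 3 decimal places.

p₁ = 0.183, p₀ = 0.133.
Under exogeneity and monotonicity, PS = (p₁ − p₀) / (1 − p₀).
PS = (0.183 − 0.133) / (1 − 0.133) = 0.05 / 0.867 ≈ 0.0577

PS ≈ 0.058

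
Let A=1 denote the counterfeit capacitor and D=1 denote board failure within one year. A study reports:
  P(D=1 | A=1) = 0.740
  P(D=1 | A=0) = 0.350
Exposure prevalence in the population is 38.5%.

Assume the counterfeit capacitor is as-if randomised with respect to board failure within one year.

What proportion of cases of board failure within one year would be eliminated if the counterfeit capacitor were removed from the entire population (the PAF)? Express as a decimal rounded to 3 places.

Let p₁ = 0.74, p₀ = 0.35.
Overall risk P(Y=1) = π·p₁ + (1−π)·p₀ = 0.385×0.74 + 0.615×0.35 = 0.50015.
Under exogeneity, PAF = [P(Y=1) − p₀] / P(Y=1).
PAF = (0.50015 − 0.35) / 0.50015 ≈ 0.3002

PAF ≈ 0.300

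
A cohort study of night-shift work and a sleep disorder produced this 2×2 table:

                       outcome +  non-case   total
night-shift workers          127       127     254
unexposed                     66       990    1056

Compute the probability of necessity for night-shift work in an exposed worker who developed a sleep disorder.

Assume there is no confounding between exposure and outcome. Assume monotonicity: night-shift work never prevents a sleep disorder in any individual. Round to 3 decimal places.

p₁ = P(outcome | exposed) = 127/254 = 0.5
p₀ = P(outcome | unexposed) = 66/1056 = 0.0625
Under exogeneity and monotonicity, PN = (p₁ − p₀) / p₁.
PN = (0.5 − 0.0625) / 0.5 = 0.4375 / 0.5 ≈ 0.8750

PN ≈ 0.875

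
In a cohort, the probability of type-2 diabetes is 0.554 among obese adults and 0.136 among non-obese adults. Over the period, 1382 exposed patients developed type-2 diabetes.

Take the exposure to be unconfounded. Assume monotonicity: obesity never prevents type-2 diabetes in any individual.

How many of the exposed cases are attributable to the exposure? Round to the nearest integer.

Let p₁ = 0.554, p₀ = 0.136.
PN = (p₁ − p₀)/p₁ = (0.554 − 0.136) / 0.554 ≈ 0.75451.
Attributable cases ≈ PN × (exposed cases) = 0.75451 × 1382 ≈ 1042.74.

about 1043 cases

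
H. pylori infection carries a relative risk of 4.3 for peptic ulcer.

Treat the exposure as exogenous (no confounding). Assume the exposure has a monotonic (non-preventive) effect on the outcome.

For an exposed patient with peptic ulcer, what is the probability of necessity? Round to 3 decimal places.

Under exogeneity and monotonicity, PN = (RR − 1) / RR = 1 − 1/RR.
PN = (4.3 − 1) / 4.3 = 3.3 / 4.3 ≈ 0.7674

PN ≈ 0.767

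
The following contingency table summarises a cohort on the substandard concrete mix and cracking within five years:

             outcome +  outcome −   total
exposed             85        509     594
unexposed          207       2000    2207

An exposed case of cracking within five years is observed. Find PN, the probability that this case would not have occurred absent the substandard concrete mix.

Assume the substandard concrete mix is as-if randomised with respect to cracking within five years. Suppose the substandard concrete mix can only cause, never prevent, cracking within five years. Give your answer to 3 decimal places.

PN ≈ 0.345

p₁ = P(outcome | exposed) = 85/594 = 0.1431
p₀ = P(outcome | unexposed) = 207/2207 = 0.093792
Under exogeneity and monotonicity, PN = (p₁ − p₀)/p₁.
PN = (0.1431 − 0.093792) / 0.1431 ≈ 0.3446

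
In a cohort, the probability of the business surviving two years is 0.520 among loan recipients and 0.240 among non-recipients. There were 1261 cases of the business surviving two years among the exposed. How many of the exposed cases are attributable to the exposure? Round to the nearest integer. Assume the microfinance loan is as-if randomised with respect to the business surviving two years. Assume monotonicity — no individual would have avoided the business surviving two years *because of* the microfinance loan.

Let p₁ = 0.52, p₀ = 0.24.
PN = (p₁ − p₀)/p₁ = (0.52 − 0.24) / 0.52 ≈ 0.53846.
Attributable cases ≈ PN × (exposed cases) = 0.53846 × 1261 ≈ 679.00.

about 679 cases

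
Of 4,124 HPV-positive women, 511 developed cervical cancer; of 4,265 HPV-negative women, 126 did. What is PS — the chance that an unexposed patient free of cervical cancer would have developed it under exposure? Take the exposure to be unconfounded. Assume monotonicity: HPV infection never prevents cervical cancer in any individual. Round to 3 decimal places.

PS ≈ 0.097

p₁ = P(outcome | exposed) = 511/4124 = 0.12391
p₀ = P(outcome | unexposed) = 126/4265 = 0.029543
Under exogeneity and monotonicity, PS = (p₁ − p₀) / (1 − p₀).
PS = (0.12391 − 0.029543) / (1 − 0.029543) = 0.094366 / 0.97046 ≈ 0.0972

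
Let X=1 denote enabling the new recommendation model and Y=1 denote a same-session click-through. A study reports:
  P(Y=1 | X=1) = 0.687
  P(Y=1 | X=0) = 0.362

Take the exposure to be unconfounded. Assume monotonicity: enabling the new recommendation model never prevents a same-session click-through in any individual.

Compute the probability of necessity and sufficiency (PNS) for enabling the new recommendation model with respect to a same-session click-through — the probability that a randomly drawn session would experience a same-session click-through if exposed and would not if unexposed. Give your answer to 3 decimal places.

Let p₁ = 0.687, p₀ = 0.362.
Under exogeneity and monotonicity, PNS = p₁ − p₀.
PNS = 0.687 − 0.362 = 0.325

PNS ≈ 0.325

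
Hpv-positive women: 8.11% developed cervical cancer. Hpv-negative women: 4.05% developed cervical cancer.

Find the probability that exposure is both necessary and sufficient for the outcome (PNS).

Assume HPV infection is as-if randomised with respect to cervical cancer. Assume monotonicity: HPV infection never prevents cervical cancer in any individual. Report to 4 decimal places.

PNS ≈ 0.0406

p₁ = 0.0811, p₀ = 0.0405.
Under exogeneity and monotonicity, PNS = p₁ − p₀.
PNS = 0.0811 − 0.0405 = 0.0406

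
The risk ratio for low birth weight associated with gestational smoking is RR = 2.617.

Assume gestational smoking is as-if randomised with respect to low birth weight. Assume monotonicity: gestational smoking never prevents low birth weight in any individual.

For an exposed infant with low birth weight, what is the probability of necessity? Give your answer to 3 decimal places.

Under exogeneity and monotonicity, PN = (RR − 1) / RR = 1 − 1/RR.
PN = (2.617 − 1) / 2.617 = 1.617 / 2.617 ≈ 0.6179

PN ≈ 0.618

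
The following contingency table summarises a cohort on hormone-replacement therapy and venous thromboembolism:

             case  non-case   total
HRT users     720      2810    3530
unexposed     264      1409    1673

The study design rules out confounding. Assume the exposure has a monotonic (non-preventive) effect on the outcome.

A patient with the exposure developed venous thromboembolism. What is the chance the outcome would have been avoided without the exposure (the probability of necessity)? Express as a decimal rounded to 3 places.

p₁ = P(outcome | exposed) = 720/3530 = 0.20397
p₀ = P(outcome | unexposed) = 264/1673 = 0.1578
Under exogeneity and monotonicity, PN = (p₁ − p₀)/p₁.
PN = (0.20397 − 0.1578) / 0.20397 ≈ 0.2263

PN ≈ 0.226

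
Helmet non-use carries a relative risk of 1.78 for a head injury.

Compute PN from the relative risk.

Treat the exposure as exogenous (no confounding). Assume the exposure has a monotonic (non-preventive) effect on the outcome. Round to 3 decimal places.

PN ≈ 0.438

Under exogeneity and monotonicity, PN = (RR − 1) / RR = 1 − 1/RR.
PN = (1.78 − 1) / 1.78 = 0.78 / 1.78 ≈ 0.4382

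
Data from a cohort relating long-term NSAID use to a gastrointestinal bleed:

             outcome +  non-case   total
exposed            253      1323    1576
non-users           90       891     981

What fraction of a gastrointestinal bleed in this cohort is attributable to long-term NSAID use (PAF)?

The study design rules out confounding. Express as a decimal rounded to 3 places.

PAF ≈ 0.316

p₁ = P(outcome | exposed) = 253/1576 = 0.16053
p₀ = P(outcome | unexposed) = 90/981 = 0.091743
Exposure prevalence π = 1576/2557 = 0.61635; overall risk P(Y=1) = 0.13414.
Under exogeneity, PAF = [P(Y=1) − p₀]/P(Y=1).
PAF = (0.13414 − 0.091743) / 0.13414 ≈ 0.3161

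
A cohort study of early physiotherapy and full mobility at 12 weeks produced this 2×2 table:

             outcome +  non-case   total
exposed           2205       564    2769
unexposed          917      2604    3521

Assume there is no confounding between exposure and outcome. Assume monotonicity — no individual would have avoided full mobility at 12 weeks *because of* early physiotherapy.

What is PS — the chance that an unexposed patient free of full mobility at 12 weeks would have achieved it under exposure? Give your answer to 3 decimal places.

PS ≈ 0.725

p₁ = P(outcome | exposed) = 2205/2769 = 0.79632
p₀ = P(outcome | unexposed) = 917/3521 = 0.26044
Under exogeneity and monotonicity, PS = (p₁ − p₀)/(1 − p₀).
PS = (0.79632 − 0.26044) / 0.73956 ≈ 0.7246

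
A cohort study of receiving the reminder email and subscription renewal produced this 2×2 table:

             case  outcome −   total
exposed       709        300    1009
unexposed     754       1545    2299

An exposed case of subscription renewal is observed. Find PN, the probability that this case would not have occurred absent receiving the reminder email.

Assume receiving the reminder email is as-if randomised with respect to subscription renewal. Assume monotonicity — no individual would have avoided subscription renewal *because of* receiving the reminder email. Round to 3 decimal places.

p₁ = P(outcome | exposed) = 709/1009 = 0.70268
p₀ = P(outcome | unexposed) = 754/2299 = 0.32797
Under exogeneity and monotonicity, PN = (p₁ − p₀)/p₁.
PN = (0.70268 − 0.32797) / 0.70268 ≈ 0.5333

PN ≈ 0.533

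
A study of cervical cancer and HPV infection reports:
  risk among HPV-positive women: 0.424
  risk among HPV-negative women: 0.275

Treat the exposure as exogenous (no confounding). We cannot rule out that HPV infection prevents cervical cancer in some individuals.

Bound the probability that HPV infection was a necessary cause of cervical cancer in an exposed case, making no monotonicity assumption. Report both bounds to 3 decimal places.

Let p₁ = 0.424, p₀ = 0.275.
Under exogeneity alone the bounds on PN are max{0,(p₁−p₀)/p₁} ≤ PN ≤ min{1,(1−p₀)/p₁}.
  lower = (p₁ − p₀)/p₁ = 0.149 / 0.424 ≈ 0.3514
  upper = min{1, (1 − p₀)/p₁} = 0.725 / 0.424 ≈ 1.7099 → capped at 1

0.351 ≤ PN ≤ 1.000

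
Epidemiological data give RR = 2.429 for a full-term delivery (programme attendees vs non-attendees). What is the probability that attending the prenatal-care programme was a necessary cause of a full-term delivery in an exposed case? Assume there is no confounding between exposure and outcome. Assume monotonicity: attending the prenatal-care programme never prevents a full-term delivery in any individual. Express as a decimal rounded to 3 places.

PN ≈ 0.588

Under exogeneity and monotonicity, PN = (RR − 1) / RR = 1 − 1/RR.
PN = (2.429 − 1) / 2.429 = 1.429 / 2.429 ≈ 0.5883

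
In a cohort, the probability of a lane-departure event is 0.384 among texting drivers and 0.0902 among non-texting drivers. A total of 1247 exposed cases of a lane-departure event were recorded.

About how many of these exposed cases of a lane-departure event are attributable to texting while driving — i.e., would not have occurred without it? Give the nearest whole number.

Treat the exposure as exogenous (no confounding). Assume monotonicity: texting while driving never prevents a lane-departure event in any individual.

about 954 cases

Let p₁ = 0.384, p₀ = 0.0902.
PN = (p₁ − p₀)/p₁ = (0.384 − 0.0902) / 0.384 ≈ 0.76510.
Attributable cases ≈ PN × (exposed cases) = 0.76510 × 1247 ≈ 954.08.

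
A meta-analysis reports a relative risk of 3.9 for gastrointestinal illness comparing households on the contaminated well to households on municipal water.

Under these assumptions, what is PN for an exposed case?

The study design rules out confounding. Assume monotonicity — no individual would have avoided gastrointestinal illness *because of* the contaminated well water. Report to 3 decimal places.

Under exogeneity and monotonicity, PN = (RR − 1) / RR = 1 − 1/RR.
PN = (3.9 − 1) / 3.9 = 2.9 / 3.9 ≈ 0.7436

PN ≈ 0.744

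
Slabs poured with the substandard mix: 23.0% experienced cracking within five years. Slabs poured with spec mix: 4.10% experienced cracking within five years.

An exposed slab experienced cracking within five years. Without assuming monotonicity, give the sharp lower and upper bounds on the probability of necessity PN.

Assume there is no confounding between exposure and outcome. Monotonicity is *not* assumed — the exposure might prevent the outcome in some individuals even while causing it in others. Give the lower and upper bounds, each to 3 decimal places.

p₁ = 0.23, p₀ = 0.041.
Under exogeneity alone the bounds on PN are max{0,(p₁−p₀)/p₁} ≤ PN ≤ min{1,(1−p₀)/p₁}.
  lower = (p₁ − p₀)/p₁ = 0.189 / 0.23 ≈ 0.8217
  upper = min{1, (1 − p₀)/p₁} = 0.959 / 0.23 ≈ 4.1696 → capped at 1

0.822 ≤ PN ≤ 1.000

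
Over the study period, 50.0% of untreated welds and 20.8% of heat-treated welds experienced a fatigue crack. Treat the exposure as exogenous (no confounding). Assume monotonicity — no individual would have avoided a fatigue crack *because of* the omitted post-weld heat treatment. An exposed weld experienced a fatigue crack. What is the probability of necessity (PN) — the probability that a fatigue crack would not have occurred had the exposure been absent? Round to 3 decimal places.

p₁ = 0.5, p₀ = 0.208.
Under exogeneity and monotonicity, PN = (p₁ − p₀) / p₁.
PN = (0.5 − 0.208) / 0.5 = 0.292 / 0.5 ≈ 0.5840

PN ≈ 0.584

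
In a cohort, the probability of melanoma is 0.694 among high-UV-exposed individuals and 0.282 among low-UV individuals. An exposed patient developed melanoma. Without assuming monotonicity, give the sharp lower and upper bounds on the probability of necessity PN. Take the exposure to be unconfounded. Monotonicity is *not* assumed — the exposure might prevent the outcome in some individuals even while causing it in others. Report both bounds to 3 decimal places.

0.594 ≤ PN ≤ 1.000

Let p₁ = 0.694, p₀ = 0.282.
Under exogeneity alone the bounds on PN are max{0,(p₁−p₀)/p₁} ≤ PN ≤ min{1,(1−p₀)/p₁}.
  lower = (p₁ − p₀)/p₁ = 0.412 / 0.694 ≈ 0.5937
  upper = min{1, (1 − p₀)/p₁} = 0.718 / 0.694 ≈ 1.0346 → capped at 1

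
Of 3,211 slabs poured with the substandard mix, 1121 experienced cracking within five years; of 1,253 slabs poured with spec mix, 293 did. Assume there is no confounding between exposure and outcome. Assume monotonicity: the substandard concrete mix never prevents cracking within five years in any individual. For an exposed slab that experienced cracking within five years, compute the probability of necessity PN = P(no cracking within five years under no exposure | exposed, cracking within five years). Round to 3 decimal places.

PN ≈ 0.330

p₁ = P(outcome | exposed) = 1121/3211 = 0.34911
p₀ = P(outcome | unexposed) = 293/1253 = 0.23384
Under exogeneity and monotonicity, PN = (p₁ − p₀) / p₁.
PN = (0.34911 − 0.23384) / 0.34911 = 0.11527 / 0.34911 ≈ 0.3302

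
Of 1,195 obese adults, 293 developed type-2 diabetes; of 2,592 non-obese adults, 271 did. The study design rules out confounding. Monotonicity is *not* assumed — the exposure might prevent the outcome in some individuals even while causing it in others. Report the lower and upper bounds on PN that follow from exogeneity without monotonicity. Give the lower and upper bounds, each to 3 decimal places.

p₁ = P(outcome | exposed) = 293/1195 = 0.24519
p₀ = P(outcome | unexposed) = 271/2592 = 0.10455
Under exogeneity alone the bounds on PN are max{0,(p₁−p₀)/p₁} ≤ PN ≤ min{1,(1−p₀)/p₁}.
  lower = (p₁ − p₀)/p₁ = 0.14064 / 0.24519 ≈ 0.5736
  upper = min{1, (1 − p₀)/p₁} = 0.89545 / 0.24519 ≈ 3.6521 → capped at 1

0.574 ≤ PN ≤ 1.000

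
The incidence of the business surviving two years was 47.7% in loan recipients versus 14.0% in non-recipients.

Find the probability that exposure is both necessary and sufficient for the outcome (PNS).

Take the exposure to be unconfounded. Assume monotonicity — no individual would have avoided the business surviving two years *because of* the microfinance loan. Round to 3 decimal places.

PNS ≈ 0.337

p₁ = 0.477, p₀ = 0.14.
Under exogeneity and monotonicity, PNS = p₁ − p₀.
PNS = 0.477 − 0.14 = 0.337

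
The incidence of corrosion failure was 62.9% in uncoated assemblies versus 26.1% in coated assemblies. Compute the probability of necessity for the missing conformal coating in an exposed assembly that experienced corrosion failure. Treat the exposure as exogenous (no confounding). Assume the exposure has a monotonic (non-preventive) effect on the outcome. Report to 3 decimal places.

PN ≈ 0.585

p₁ = 0.629, p₀ = 0.261.
Under exogeneity and monotonicity, PN = (p₁ − p₀) / p₁.
PN = (0.629 − 0.261) / 0.629 = 0.368 / 0.629 ≈ 0.5851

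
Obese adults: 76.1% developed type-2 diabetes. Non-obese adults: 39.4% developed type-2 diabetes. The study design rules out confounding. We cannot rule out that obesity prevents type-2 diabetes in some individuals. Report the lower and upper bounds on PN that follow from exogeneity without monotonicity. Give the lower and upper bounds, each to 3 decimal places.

0.482 ≤ PN ≤ 0.796

p₁ = 0.761, p₀ = 0.394.
Under exogeneity alone the bounds on PN are max{0,(p₁−p₀)/p₁} ≤ PN ≤ min{1,(1−p₀)/p₁}.
  lower = (p₁ − p₀)/p₁ = 0.367 / 0.761 ≈ 0.4823
  upper = min{1, (1 − p₀)/p₁} = 0.606 / 0.761 ≈ 0.7963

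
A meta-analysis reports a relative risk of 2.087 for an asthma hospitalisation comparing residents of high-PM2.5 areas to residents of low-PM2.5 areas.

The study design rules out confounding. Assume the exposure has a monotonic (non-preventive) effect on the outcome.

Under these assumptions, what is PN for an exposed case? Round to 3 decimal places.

PN ≈ 0.521

Under exogeneity and monotonicity, PN = (RR − 1) / RR = 1 − 1/RR.
PN = (2.087 − 1) / 2.087 = 1.087 / 2.087 ≈ 0.5208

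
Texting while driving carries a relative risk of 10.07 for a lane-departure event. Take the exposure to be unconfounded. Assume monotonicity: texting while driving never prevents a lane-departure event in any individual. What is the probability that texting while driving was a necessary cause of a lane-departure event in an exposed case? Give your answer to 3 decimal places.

Under exogeneity and monotonicity, PN = (RR − 1) / RR = 1 − 1/RR.
PN = (10.07 − 1) / 10.07 = 9.07 / 10.07 ≈ 0.9007

PN ≈ 0.901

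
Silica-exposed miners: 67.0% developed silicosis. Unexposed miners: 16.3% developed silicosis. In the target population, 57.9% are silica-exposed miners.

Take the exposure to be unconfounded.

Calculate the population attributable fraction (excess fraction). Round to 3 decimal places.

p₁ = 0.67, p₀ = 0.163.
Overall risk P(Y=1) = π·p₁ + (1−π)·p₀ = 0.579×0.67 + 0.421×0.163 = 0.45655.
Under exogeneity, PAF = [P(Y=1) − p₀] / P(Y=1).
PAF = (0.45655 − 0.163) / 0.45655 ≈ 0.6430

PAF ≈ 0.643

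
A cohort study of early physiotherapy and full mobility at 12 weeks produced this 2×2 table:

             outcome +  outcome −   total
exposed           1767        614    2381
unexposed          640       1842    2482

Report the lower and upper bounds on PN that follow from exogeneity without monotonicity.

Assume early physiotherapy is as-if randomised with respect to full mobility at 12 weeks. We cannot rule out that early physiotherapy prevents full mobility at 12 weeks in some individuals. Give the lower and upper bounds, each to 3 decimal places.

p₁ = P(outcome | exposed) = 1767/2381 = 0.74213
p₀ = P(outcome | unexposed) = 640/2482 = 0.25786
Under exogeneity alone the bounds on PN are max{0,(p₁−p₀)/p₁} ≤ PN ≤ min{1,(1−p₀)/p₁}.
  lower = (p₁ − p₀)/p₁ = 0.48427 / 0.74213 ≈ 0.6525
  upper = min{1, (1 − p₀)/p₁} = 0.74214 / 0.74213 ≈ 1.0000 → capped at 1

0.653 ≤ PN ≤ 1.000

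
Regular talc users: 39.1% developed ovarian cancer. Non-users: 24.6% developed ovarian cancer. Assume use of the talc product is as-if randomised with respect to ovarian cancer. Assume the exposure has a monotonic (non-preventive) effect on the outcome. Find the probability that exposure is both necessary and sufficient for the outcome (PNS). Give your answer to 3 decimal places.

PNS ≈ 0.145

p₁ = 0.391, p₀ = 0.246.
Under exogeneity and monotonicity, PNS = p₁ − p₀.
PNS = 0.391 − 0.246 = 0.145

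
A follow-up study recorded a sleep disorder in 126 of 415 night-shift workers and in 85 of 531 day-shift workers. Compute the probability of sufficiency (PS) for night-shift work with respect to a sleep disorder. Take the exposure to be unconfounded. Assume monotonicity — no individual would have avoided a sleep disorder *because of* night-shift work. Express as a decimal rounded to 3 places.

p₁ = P(outcome | exposed) = 126/415 = 0.30361
p₀ = P(outcome | unexposed) = 85/531 = 0.16008
Under exogeneity and monotonicity, PS = (p₁ − p₀) / (1 − p₀).
PS = (0.30361 − 0.16008) / (1 − 0.16008) = 0.14354 / 0.83992 ≈ 0.1709

PS ≈ 0.171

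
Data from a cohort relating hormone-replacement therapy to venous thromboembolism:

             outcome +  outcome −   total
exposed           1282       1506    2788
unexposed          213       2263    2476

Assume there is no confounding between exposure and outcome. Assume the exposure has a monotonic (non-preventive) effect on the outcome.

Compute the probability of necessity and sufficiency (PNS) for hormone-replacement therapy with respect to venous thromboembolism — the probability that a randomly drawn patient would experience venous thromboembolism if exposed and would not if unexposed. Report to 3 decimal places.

p₁ = P(outcome | exposed) = 1282/2788 = 0.45983
p₀ = P(outcome | unexposed) = 213/2476 = 0.086026
Under exogeneity and monotonicity, PNS = p₁ − p₀.
PNS = 0.45983 − 0.086026 = 0.3738

PNS ≈ 0.374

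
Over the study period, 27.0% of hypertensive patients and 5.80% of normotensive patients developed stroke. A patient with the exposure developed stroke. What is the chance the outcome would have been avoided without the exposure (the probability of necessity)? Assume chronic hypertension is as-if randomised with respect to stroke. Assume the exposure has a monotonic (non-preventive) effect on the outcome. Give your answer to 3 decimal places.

PN ≈ 0.785

p₁ = 0.27, p₀ = 0.058.
Under exogeneity and monotonicity, PN = (p₁ − p₀) / p₁.
PN = (0.27 − 0.058) / 0.27 = 0.212 / 0.27 ≈ 0.7852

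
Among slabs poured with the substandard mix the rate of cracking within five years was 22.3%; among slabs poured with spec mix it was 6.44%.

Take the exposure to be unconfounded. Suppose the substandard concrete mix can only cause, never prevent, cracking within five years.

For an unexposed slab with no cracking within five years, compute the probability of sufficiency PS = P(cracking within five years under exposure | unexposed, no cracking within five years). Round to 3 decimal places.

PS ≈ 0.170

p₁ = 0.223, p₀ = 0.0644.
Under exogeneity and monotonicity, PS = (p₁ − p₀) / (1 − p₀).
PS = (0.223 − 0.0644) / (1 − 0.0644) = 0.1586 / 0.9356 ≈ 0.1695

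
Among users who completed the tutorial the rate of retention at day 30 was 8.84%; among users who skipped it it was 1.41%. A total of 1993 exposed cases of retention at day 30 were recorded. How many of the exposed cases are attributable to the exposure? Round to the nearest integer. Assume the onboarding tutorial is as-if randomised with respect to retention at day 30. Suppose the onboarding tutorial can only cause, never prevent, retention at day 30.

p₁ = 0.0884, p₀ = 0.0141.
PN = (p₁ − p₀)/p₁ = (0.0884 − 0.0141) / 0.0884 ≈ 0.84050.
Attributable cases ≈ PN × (exposed cases) = 0.84050 × 1993 ≈ 1675.11.

about 1675 cases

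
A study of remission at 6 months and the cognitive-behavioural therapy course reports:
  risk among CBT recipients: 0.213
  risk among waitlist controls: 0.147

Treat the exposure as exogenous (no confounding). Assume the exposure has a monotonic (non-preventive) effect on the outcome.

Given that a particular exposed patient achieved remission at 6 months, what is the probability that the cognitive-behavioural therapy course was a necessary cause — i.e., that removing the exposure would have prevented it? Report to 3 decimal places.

PN ≈ 0.310

Let p₁ = 0.213, p₀ = 0.147.
Under exogeneity and monotonicity, PN = (p₁ − p₀) / p₁.
PN = (0.213 − 0.147) / 0.213 = 0.066 / 0.213 ≈ 0.3099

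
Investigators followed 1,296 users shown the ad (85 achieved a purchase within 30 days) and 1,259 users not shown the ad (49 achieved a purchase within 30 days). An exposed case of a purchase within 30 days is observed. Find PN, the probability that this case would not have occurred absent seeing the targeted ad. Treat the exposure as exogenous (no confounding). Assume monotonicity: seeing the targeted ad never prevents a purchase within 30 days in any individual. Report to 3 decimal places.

PN ≈ 0.407

p₁ = P(outcome | exposed) = 85/1296 = 0.065586
p₀ = P(outcome | unexposed) = 49/1259 = 0.03892
Under exogeneity and monotonicity, PN = (p₁ − p₀) / p₁.
PN = (0.065586 − 0.03892) / 0.065586 = 0.026667 / 0.065586 ≈ 0.4066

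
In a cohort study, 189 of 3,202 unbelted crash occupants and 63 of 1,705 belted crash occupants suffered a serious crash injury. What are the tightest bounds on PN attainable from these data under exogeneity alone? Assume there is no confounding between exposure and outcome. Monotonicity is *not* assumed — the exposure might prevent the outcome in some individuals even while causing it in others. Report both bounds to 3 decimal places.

p₁ = P(outcome | exposed) = 189/3202 = 0.059026
p₀ = P(outcome | unexposed) = 63/1705 = 0.03695
Under exogeneity alone the bounds on PN are max{0,(p₁−p₀)/p₁} ≤ PN ≤ min{1,(1−p₀)/p₁}.
  lower = (p₁ − p₀)/p₁ = 0.022075 / 0.059026 ≈ 0.3740
  upper = min{1, (1 − p₀)/p₁} = 0.96305 / 0.059026 ≈ 16.3158 → capped at 1

0.374 ≤ PN ≤ 1.000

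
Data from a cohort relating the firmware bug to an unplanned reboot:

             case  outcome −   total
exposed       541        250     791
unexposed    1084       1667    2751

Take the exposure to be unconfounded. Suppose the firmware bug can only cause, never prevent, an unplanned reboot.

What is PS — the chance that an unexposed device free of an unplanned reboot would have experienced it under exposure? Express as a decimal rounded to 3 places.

PS ≈ 0.478

p₁ = P(outcome | exposed) = 541/791 = 0.68394
p₀ = P(outcome | unexposed) = 1084/2751 = 0.39404
Under exogeneity and monotonicity, PS = (p₁ − p₀)/(1 − p₀).
PS = (0.68394 − 0.39404) / 0.60596 ≈ 0.4784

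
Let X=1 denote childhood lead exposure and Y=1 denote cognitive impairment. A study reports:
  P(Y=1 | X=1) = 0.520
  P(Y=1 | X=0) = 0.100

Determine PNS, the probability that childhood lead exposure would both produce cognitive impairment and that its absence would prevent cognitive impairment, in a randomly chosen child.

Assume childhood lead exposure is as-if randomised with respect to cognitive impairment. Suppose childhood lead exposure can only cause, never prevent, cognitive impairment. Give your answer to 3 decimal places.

PNS ≈ 0.420

Let p₁ = 0.52, p₀ = 0.1.
Under exogeneity and monotonicity, PNS = p₁ − p₀.
PNS = 0.52 − 0.1 = 0.42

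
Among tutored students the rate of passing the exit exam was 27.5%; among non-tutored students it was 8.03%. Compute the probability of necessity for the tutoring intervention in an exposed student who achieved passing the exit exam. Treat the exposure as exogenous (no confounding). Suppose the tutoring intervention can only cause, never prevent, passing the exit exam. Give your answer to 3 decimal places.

p₁ = 0.275, p₀ = 0.0803.
Under exogeneity and monotonicity, PN = (p₁ − p₀) / p₁.
PN = (0.275 − 0.0803) / 0.275 = 0.1947 / 0.275 ≈ 0.7080

PN ≈ 0.708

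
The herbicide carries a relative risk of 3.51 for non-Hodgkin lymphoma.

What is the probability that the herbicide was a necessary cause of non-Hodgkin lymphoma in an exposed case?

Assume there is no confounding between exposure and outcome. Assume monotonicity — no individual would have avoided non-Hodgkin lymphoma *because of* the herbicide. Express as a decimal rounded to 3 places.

Under exogeneity and monotonicity, PN = (RR − 1) / RR = 1 − 1/RR.
PN = (3.51 − 1) / 3.51 = 2.51 / 3.51 ≈ 0.7151

PN ≈ 0.715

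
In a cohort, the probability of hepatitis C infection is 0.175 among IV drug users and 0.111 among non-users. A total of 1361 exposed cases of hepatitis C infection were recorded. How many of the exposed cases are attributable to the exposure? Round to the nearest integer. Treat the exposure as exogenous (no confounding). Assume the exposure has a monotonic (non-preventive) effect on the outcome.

Let p₁ = 0.175, p₀ = 0.111.
PN = (p₁ − p₀)/p₁ = (0.175 − 0.111) / 0.175 ≈ 0.36571.
Attributable cases ≈ PN × (exposed cases) = 0.36571 × 1361 ≈ 497.74.

about 498 cases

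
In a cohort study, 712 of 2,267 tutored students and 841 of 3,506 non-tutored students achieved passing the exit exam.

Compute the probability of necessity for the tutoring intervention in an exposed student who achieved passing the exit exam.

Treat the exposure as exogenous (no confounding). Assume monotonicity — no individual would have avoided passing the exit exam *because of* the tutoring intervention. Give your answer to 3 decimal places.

p₁ = P(outcome | exposed) = 712/2267 = 0.31407
p₀ = P(outcome | unexposed) = 841/3506 = 0.23987
Under exogeneity and monotonicity, PN = (p₁ − p₀) / p₁.
PN = (0.31407 − 0.23987) / 0.31407 = 0.074197 / 0.31407 ≈ 0.2362

PN ≈ 0.236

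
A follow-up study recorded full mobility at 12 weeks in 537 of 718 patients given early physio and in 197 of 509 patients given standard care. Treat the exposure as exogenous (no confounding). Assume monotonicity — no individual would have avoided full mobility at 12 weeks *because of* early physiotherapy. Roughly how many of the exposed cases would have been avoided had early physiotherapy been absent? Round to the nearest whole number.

p₁ = P(outcome | exposed) = 537/718 = 0.74791
p₀ = P(outcome | unexposed) = 197/509 = 0.38703
PN = (p₁ − p₀)/p₁ = (0.74791 − 0.38703) / 0.74791 ≈ 0.48251.
Attributable cases ≈ PN × (exposed cases) = 0.48251 × 537 ≈ 259.11.

about 259 cases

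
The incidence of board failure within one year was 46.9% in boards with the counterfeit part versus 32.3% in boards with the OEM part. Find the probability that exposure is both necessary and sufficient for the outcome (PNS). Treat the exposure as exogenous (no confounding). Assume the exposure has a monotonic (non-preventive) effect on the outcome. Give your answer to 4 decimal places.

p₁ = 0.469, p₀ = 0.323.
Under exogeneity and monotonicity, PNS = p₁ − p₀.
PNS = 0.469 − 0.323 = 0.146

PNS ≈ 0.1460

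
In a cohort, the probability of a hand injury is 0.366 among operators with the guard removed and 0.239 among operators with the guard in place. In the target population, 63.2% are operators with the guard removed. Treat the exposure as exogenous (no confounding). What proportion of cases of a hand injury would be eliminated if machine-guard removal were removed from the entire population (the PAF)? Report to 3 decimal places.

PAF ≈ 0.251

Let p₁ = 0.366, p₀ = 0.239.
Overall risk P(Y=1) = π·p₁ + (1−π)·p₀ = 0.632×0.366 + 0.368×0.239 = 0.31926.
Under exogeneity, PAF = [P(Y=1) − p₀] / P(Y=1).
PAF = (0.31926 − 0.239) / 0.31926 ≈ 0.2514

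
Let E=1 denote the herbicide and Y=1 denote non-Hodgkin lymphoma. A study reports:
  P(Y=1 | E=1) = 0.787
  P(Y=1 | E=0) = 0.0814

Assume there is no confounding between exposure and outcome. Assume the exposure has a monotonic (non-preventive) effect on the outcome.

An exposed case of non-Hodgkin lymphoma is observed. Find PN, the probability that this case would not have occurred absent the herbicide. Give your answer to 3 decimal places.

Let p₁ = 0.787, p₀ = 0.0814.
Under exogeneity and monotonicity, PN = (p₁ − p₀) / p₁.
PN = (0.787 − 0.0814) / 0.787 = 0.7056 / 0.787 ≈ 0.8966

PN ≈ 0.897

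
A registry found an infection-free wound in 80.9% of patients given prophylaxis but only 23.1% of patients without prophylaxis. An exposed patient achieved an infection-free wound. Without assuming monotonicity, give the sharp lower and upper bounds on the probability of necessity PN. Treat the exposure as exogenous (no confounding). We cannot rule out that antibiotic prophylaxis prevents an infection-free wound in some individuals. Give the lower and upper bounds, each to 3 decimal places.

p₁ = 0.809, p₀ = 0.231.
Under exogeneity alone the bounds on PN are max{0,(p₁−p₀)/p₁} ≤ PN ≤ min{1,(1−p₀)/p₁}.
  lower = (p₁ − p₀)/p₁ = 0.578 / 0.809 ≈ 0.7145
  upper = min{1, (1 − p₀)/p₁} = 0.769 / 0.809 ≈ 0.9506

0.714 ≤ PN ≤ 0.951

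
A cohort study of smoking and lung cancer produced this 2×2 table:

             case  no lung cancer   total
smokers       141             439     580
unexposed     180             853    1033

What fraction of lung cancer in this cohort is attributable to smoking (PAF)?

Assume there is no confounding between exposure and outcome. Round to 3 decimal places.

PAF ≈ 0.124

p₁ = P(outcome | exposed) = 141/580 = 0.2431
p₀ = P(outcome | unexposed) = 180/1033 = 0.17425
Exposure prevalence π = 580/1613 = 0.35958; overall risk P(Y=1) = 0.19901.
Under exogeneity, PAF = [P(Y=1) − p₀]/P(Y=1).
PAF = (0.19901 − 0.17425) / 0.19901 ≈ 0.1244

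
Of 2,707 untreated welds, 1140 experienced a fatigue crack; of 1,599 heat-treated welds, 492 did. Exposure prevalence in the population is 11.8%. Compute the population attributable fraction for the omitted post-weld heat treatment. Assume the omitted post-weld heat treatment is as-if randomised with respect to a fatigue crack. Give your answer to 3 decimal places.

p₁ = P(outcome | exposed) = 1140/2707 = 0.42113
p₀ = P(outcome | unexposed) = 492/1599 = 0.30769
Overall risk P(Y=1) = π·p₁ + (1−π)·p₀ = 0.118×0.42113 + 0.882×0.30769 = 0.32108.
Under exogeneity, PAF = [P(Y=1) − p₀] / P(Y=1).
PAF = (0.32108 − 0.30769) / 0.32108 ≈ 0.0417

PAF ≈ 0.042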